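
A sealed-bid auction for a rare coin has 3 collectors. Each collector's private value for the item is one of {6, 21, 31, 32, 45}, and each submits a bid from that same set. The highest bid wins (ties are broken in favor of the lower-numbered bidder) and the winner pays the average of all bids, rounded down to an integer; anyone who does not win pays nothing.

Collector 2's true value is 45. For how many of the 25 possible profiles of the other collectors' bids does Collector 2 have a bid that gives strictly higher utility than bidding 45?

12

Others bid (6, 6): truth gives 26; bid 21 gives 34 > 26. Violating.
Others bid (6, 21): truth gives 21; bid 21 gives 29 > 21. Violating.
Others bid (6, 31): truth gives 18; bid 31 gives 23 > 18. Violating.
Others bid (6, 32): truth gives 18; bid 32 gives 22 > 18. Violating.
Others bid (6, 45): truth gives 13; no alternative beats it.
Others bid (21, 45): truth gives 8; no alternative beats it.
(Checking all 25 profiles: 12 have a profitable deviation, 13 do not.)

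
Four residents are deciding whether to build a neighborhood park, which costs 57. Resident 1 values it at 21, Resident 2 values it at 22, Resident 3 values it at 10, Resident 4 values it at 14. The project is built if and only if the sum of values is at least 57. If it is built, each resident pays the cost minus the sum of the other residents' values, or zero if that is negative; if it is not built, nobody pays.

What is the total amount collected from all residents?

Total value 67 ≥ cost 57, so it is built.
Resident 1: others sum to 46; max(0, 57 - 46) = 11.
Resident 2: others sum to 45; max(0, 57 - 45) = 12.
Resident 3: others sum to 57; max(0, 57 - 57) = 0.
Resident 4: others sum to 53; max(0, 57 - 53) = 4.
Total collected = 11 + 12 + 0 + 4 = 27.

27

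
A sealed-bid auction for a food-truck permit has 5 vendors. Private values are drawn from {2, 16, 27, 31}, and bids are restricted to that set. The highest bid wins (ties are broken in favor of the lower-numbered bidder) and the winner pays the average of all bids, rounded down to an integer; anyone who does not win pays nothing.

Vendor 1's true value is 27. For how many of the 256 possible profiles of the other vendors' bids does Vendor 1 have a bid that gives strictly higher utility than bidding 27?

160

Others bid (2, 2, 2, 2): truth gives 20; bid 2 gives 25 > 20. Violating.
Others bid (2, 2, 2, 16): truth gives 18; bid 16 gives 20 > 18. Violating.
Others bid (2, 2, 2, 31): truth gives 0; bid 31 gives 14 > 0. Violating.
Others bid (2, 2, 16, 2): truth gives 18; bid 16 gives 20 > 18. Violating.
Others bid (2, 2, 2, 27): truth gives 15; no alternative beats it.
Others bid (2, 2, 16, 27): truth gives 13; no alternative beats it.
(Checking all 256 profiles: 160 have a profitable deviation, 96 do not.)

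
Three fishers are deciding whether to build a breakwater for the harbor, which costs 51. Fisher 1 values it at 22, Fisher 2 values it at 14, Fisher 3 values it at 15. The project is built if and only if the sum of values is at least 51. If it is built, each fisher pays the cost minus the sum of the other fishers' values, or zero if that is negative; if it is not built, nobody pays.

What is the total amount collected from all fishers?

Total value 51 ≥ cost 51, so it is built.
Fisher 1: others sum to 29; max(0, 51 - 29) = 22.
Fisher 2: others sum to 37; max(0, 51 - 37) = 14.
Fisher 3: others sum to 36; max(0, 51 - 36) = 15.
Total collected = 22 + 14 + 15 = 51.

51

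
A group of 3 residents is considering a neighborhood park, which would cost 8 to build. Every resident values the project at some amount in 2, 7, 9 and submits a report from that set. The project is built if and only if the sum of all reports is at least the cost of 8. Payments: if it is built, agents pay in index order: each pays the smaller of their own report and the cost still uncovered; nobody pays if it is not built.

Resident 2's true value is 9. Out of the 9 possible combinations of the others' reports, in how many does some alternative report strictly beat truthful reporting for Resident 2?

2

Others report (2, 7): truth gives 3; report 2 gives 7 > 3. Violating.
Others report (2, 9): truth gives 3; report 2 gives 7 > 3. Violating.
Others report (2, 2): truth gives 3; no alternative beats it.
Others report (7, 2): truth gives 8; no alternative beats it.
(Checking all 9 profiles: 2 have a profitable deviation, 7 do not.)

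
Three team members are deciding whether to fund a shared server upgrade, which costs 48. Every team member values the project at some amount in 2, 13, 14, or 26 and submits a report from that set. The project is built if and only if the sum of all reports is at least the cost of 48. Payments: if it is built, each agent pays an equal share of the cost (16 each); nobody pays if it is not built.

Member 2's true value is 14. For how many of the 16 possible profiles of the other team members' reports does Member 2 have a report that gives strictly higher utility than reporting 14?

Others report (13, 26): truth gives -2; report 2 gives 0 > -2. Violating.
Others report (14, 26): truth gives -2; report 2 gives 0 > -2. Violating.
Others report (26, 13): truth gives -2; report 2 gives 0 > -2. Violating.
Others report (26, 14): truth gives -2; report 2 gives 0 > -2. Violating.
Others report (2, 2): truth gives 0; no alternative beats it.
Others report (2, 13): truth gives 0; no alternative beats it.
(Checking all 16 profiles: 4 have a profitable deviation, 12 do not.)

4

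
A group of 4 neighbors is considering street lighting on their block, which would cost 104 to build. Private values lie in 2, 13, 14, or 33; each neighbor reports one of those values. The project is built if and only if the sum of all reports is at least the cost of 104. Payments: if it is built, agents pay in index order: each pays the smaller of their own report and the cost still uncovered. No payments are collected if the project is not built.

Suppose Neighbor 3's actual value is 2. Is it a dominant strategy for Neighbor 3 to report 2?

Yes

Check each profile of the others' reports and compare truth against every alternative report.
Others report (33, 33, 33): truth gives 0, best alternative gives -11.
Others report (2, 2, 2): truth gives 0, best alternative gives 0.
Others report (2, 2, 13): truth gives 0, best alternative gives 0.
Others report (2, 2, 14): truth gives 0, best alternative gives 0.
Others report (2, 2, 33): truth gives 0, best alternative gives 0.
Others report (2, 13, 2): truth gives 0, best alternative gives 0.
(Remaining 58 profiles checked similarly; truth is weakly best in each.)
In every case the truthful report is at least as good as any alternative, so it is a dominant strategy.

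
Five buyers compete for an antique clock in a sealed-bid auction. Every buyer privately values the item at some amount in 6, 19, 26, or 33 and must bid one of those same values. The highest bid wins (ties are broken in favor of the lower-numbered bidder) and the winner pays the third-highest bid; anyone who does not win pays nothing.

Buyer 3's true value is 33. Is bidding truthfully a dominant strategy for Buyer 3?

Yes

Check each profile of the others' bids and compare truth against every alternative bid.
Others bid (6, 6, 6, 33): truth gives 27, best alternative gives 0.
Others bid (6, 6, 33, 6): truth gives 27, best alternative gives 0.
Others bid (6, 26, 6, 6): truth gives 27, best alternative gives 0.
Others bid (26, 6, 6, 6): truth gives 27, best alternative gives 0.
Others bid (6, 6, 19, 33): truth gives 14, best alternative gives 0.
Others bid (6, 6, 33, 19): truth gives 14, best alternative gives 0.
(Remaining 250 profiles checked similarly; truth is weakly best in each.)
In every case the truthful bid is at least as good as any alternative, so it is a dominant strategy.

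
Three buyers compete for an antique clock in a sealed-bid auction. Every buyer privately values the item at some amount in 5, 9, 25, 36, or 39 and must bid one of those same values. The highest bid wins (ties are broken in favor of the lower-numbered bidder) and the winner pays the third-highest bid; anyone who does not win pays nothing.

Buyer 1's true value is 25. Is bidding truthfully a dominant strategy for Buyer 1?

No

Consider the case where Buyer 2 bids 5 and Buyer 3 bids 36.
Truthful bid 25: loses, pays 0, utility 0.
Bid 36 instead: wins, pays 5, utility 25 - 5 = 20.
Since 20 > 0, bidding 36 is strictly better here, so truthful bidding is not dominant.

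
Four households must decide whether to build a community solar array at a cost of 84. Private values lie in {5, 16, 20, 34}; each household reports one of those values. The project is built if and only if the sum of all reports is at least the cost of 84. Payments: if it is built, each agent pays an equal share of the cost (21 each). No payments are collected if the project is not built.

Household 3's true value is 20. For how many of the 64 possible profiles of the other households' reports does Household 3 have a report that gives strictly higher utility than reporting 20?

Others report (5, 34, 34): truth gives -1; report 5 gives 0 > -1. Violating.
Others report (16, 16, 34): truth gives -1; report 5 gives 0 > -1. Violating.
Others report (16, 20, 34): truth gives -1; report 5 gives 0 > -1. Violating.
Others report (16, 34, 16): truth gives -1; report 5 gives 0 > -1. Violating.
Others report (5, 5, 5): truth gives 0; no alternative beats it.
Others report (5, 5, 16): truth gives 0; no alternative beats it.
(Checking all 64 profiles: 15 have a profitable deviation, 49 do not.)

15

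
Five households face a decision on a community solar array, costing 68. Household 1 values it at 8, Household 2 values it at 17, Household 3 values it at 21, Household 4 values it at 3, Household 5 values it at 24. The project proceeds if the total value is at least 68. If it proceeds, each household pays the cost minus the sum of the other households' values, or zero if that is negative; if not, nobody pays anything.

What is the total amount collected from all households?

Total value 73 ≥ cost 68, so it is built.
Household 1: others sum to 65; max(0, 68 - 65) = 3.
Household 2: others sum to 56; max(0, 68 - 56) = 12.
Household 3: others sum to 52; max(0, 68 - 52) = 16.
Household 4: others sum to 70; max(0, 68 - 70) = 0.
Household 5: others sum to 49; max(0, 68 - 49) = 19.
Total collected = 3 + 12 + 16 + 0 + 19 = 50.

50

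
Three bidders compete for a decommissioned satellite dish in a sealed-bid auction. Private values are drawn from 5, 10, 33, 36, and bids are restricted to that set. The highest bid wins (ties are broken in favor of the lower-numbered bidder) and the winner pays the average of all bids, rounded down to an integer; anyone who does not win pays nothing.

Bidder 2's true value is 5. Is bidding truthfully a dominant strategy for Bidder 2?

Yes

Check each profile of the others' bids and compare truth against every alternative bid.
Others bid (5, 10): truth gives 0, best alternative gives -3.
Others bid (5, 5): truth gives 0, best alternative gives -1.
Others bid (5, 33): truth gives 0, best alternative gives 0.
Others bid (5, 36): truth gives 0, best alternative gives 0.
Others bid (10, 5): truth gives 0, best alternative gives 0.
Others bid (10, 10): truth gives 0, best alternative gives 0.
(Remaining 10 profiles checked similarly; truth is weakly best in each.)
In every case the truthful bid is at least as good as any alternative, so it is a dominant strategy.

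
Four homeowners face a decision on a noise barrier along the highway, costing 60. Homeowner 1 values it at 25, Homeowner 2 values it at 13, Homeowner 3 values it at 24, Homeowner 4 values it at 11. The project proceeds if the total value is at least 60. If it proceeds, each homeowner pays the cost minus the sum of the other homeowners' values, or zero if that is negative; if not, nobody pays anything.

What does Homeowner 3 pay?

11

Total value 73 ≥ cost 60, so the project is built.
The other homeowners' values sum to 49.
Cost minus that sum is 60 - 49 = 11.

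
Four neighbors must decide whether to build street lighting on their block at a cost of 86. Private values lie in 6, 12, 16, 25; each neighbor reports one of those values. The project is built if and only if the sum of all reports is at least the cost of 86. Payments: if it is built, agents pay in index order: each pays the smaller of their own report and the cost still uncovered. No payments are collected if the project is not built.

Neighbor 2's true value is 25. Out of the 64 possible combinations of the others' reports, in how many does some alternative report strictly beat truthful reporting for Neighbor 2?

1

Others report (25, 25, 25): truth gives 0; report 12 gives 13 > 0. Violating.
Others report (6, 6, 6): truth gives 0; no alternative beats it.
Others report (6, 6, 12): truth gives 0; no alternative beats it.
(Checking all 64 profiles: 1 has a profitable deviation, 63 do not.)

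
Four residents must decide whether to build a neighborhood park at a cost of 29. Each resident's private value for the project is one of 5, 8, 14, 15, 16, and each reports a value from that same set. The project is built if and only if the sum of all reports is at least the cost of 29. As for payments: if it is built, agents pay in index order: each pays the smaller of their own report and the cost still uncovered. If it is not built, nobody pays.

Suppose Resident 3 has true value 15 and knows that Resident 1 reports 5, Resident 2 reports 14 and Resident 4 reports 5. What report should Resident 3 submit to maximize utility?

5

Report 5: project built, pays 5, utility 15 - 5 = 10.
Report 8: project built, pays 8, utility 15 - 8 = 7.
Report 14: project built, pays 10, utility 15 - 10 = 5.
Report 15: project built, pays 10, utility 15 - 10 = 5.
Report 16: project built, pays 10, utility 15 - 10 = 5.
The best choice is 5 with utility 10.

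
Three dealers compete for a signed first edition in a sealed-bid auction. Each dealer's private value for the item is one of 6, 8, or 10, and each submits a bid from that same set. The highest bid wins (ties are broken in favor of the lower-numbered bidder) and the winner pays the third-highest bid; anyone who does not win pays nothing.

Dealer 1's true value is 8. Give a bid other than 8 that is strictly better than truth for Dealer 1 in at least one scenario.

10

Suppose Dealer 2 bids 6 and Dealer 3 bids 10.
Bid 8: loses, pays 0, utility 0.
Bid 10: wins, pays 6, utility 8 - 6 = 2.
So bidding 10 beats truth here (2 > 0).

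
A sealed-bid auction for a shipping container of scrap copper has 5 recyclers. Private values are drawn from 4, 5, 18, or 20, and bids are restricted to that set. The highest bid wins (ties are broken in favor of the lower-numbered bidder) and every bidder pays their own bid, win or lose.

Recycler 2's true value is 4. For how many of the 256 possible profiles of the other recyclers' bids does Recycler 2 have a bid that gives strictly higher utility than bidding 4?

Others bid (4, 4, 4, 4): truth gives -4; bid 5 gives -1 > -4. Violating.
Others bid (4, 4, 4, 5): truth gives -4; bid 5 gives -1 > -4. Violating.
Others bid (4, 4, 5, 4): truth gives -4; bid 5 gives -1 > -4. Violating.
Others bid (4, 4, 5, 5): truth gives -4; bid 5 gives -1 > -4. Violating.
Others bid (4, 4, 4, 18): truth gives -4; no alternative beats it.
Others bid (4, 4, 4, 20): truth gives -4; no alternative beats it.
(Checking all 256 profiles: 8 have a profitable deviation, 248 do not.)

8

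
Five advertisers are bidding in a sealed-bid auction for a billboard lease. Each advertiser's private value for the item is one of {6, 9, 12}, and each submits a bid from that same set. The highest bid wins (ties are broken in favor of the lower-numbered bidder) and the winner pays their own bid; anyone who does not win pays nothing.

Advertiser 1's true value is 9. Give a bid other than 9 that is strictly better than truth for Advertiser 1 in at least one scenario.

6

Suppose Advertiser 2 bids 6, Advertiser 3 bids 6, Advertiser 4 bids 6 and Advertiser 5 bids 6.
Bid 9: wins, pays 9, utility 9 - 9 = 0.
Bid 6: wins, pays 6, utility 9 - 6 = 3.
So bidding 6 beats truth here (3 > 0).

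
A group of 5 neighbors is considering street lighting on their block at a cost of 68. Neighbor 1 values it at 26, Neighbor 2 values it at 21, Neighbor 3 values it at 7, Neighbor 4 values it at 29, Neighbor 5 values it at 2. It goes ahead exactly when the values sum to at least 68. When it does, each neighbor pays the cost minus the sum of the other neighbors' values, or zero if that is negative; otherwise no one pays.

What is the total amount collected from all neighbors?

25

Total value 85 ≥ cost 68, so it is built.
Neighbor 1: others sum to 59; max(0, 68 - 59) = 9.
Neighbor 2: others sum to 64; max(0, 68 - 64) = 4.
Neighbor 3: others sum to 78; max(0, 68 - 78) = 0.
Neighbor 4: others sum to 56; max(0, 68 - 56) = 12.
Neighbor 5: others sum to 83; max(0, 68 - 83) = 0.
Total collected = 9 + 4 + 0 + 12 + 0 = 25.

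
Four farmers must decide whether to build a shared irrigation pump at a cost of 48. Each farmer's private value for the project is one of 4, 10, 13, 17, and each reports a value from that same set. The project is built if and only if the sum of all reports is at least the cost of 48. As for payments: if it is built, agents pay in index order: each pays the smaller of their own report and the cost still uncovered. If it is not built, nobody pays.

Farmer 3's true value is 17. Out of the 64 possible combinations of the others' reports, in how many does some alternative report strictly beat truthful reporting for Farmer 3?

Others report (4, 17, 17): truth gives 0; report 10 gives 7 > 0. Violating.
Others report (10, 10, 17): truth gives 0; report 13 gives 4 > 0. Violating.
Others report (10, 13, 13): truth gives 0; report 13 gives 4 > 0. Violating.
Others report (10, 13, 17): truth gives 0; report 10 gives 7 > 0. Violating.
Others report (4, 4, 4): truth gives 0; no alternative beats it.
Others report (4, 4, 10): truth gives 0; no alternative beats it.
(Checking all 64 profiles: 26 have a profitable deviation, 38 do not.)

26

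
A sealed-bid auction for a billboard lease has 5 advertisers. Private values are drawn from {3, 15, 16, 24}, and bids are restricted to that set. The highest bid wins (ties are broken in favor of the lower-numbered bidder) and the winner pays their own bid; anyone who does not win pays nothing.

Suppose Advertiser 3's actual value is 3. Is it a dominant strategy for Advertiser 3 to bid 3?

Yes

Check each profile of the others' bids and compare truth against every alternative bid.
Others bid (3, 3, 3, 3): truth gives 0, best alternative gives -12.
Others bid (3, 3, 3, 15): truth gives 0, best alternative gives -12.
Others bid (3, 3, 15, 3): truth gives 0, best alternative gives -12.
Others bid (3, 3, 15, 15): truth gives 0, best alternative gives -12.
Others bid (3, 3, 3, 16): truth gives 0, best alternative gives 0.
Others bid (3, 3, 3, 24): truth gives 0, best alternative gives 0.
(Remaining 250 profiles checked similarly; truth is weakly best in each.)
In every case the truthful bid is at least as good as any alternative, so it is a dominant strategy.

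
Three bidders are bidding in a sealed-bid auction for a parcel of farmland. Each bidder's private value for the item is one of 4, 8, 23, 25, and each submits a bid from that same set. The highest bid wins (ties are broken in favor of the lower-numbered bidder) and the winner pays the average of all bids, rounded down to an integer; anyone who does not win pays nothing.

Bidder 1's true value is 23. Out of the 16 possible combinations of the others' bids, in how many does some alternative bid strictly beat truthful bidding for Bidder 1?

Others bid (4, 4): truth gives 13; bid 4 gives 19 > 13. Violating.
Others bid (4, 8): truth gives 12; bid 8 gives 17 > 12. Violating.
Others bid (4, 25): truth gives 0; bid 25 gives 5 > 0. Violating.
Others bid (8, 4): truth gives 12; bid 8 gives 17 > 12. Violating.
Others bid (4, 23): truth gives 7; no alternative beats it.
Others bid (8, 23): truth gives 5; no alternative beats it.
(Checking all 16 profiles: 8 have a profitable deviation, 8 do not.)

8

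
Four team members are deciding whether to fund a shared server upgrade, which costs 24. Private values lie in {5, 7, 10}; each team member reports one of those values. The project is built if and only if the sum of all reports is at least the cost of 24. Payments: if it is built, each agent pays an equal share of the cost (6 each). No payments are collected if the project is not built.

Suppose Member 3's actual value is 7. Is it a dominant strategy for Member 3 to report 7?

Consider the case where Member 1 reports 5, Member 2 reports 5 and Member 4 reports 5.
Truthful report 7: project not built, utility 0.
Report 10 instead: project built, pays 6, utility 7 - 6 = 1.
Since 1 > 0, reporting 10 is strictly better here, so truthful reporting is not dominant.

No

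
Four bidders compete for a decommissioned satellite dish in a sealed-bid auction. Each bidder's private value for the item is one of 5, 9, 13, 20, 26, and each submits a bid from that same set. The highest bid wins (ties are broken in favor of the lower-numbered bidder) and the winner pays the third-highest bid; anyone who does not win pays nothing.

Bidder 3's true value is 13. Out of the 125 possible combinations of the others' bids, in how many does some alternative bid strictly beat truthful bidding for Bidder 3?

Others bid (5, 5, 20): truth gives 0; bid 20 gives 8 > 0. Violating.
Others bid (5, 5, 26): truth gives 0; bid 26 gives 8 > 0. Violating.
Others bid (5, 9, 20): truth gives 0; bid 20 gives 4 > 0. Violating.
Others bid (5, 9, 26): truth gives 0; bid 26 gives 4 > 0. Violating.
Others bid (5, 5, 5): truth gives 8; no alternative beats it.
Others bid (5, 5, 9): truth gives 8; no alternative beats it.
(Checking all 125 profiles: 24 have a profitable deviation, 101 do not.)

24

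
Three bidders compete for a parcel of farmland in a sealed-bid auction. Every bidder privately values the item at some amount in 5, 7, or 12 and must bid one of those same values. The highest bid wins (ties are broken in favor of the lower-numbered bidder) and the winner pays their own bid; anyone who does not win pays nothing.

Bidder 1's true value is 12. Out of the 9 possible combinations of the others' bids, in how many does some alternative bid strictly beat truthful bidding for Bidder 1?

4

Others bid (5, 5): truth gives 0; bid 5 gives 7 > 0. Violating.
Others bid (5, 7): truth gives 0; bid 7 gives 5 > 0. Violating.
Others bid (7, 5): truth gives 0; bid 7 gives 5 > 0. Violating.
Others bid (7, 7): truth gives 0; bid 7 gives 5 > 0. Violating.
Others bid (5, 12): truth gives 0; no alternative beats it.
Others bid (7, 12): truth gives 0; no alternative beats it.
(Checking all 9 profiles: 4 have a profitable deviation, 5 do not.)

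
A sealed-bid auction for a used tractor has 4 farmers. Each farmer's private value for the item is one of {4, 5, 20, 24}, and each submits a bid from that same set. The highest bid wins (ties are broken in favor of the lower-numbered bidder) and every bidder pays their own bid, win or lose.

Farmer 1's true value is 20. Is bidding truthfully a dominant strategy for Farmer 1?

No

Consider the case where Farmer 2 bids 4, Farmer 3 bids 4 and Farmer 4 bids 4.
Truthful bid 20: wins, pays 20, utility 20 - 20 = 0.
Bid 4 instead: wins, pays 4, utility 20 - 4 = 16.
Since 16 > 0, bidding 4 is strictly better here, so truthful bidding is not dominant.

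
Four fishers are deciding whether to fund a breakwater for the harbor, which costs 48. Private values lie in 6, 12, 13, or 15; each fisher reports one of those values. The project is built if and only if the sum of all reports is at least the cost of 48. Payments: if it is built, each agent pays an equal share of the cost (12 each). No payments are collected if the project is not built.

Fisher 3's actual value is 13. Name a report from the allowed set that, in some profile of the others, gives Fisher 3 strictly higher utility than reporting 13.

Suppose Fisher 1 reports 6, Fisher 2 reports 12 and Fisher 4 reports 15.
Report 13: project not built, utility 0.
Report 15: project built, pays 12, utility 13 - 12 = 1.
So reporting 15 beats truth here (1 > 0).

15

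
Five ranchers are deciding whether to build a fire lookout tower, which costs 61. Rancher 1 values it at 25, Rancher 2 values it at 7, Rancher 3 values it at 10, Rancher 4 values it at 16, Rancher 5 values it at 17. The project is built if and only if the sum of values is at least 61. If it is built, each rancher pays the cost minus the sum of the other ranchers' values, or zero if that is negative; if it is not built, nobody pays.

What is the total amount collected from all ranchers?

16

Total value 75 ≥ cost 61, so it is built.
Rancher 1: others sum to 50; max(0, 61 - 50) = 11.
Rancher 2: others sum to 68; max(0, 61 - 68) = 0.
Rancher 3: others sum to 65; max(0, 61 - 65) = 0.
Rancher 4: others sum to 59; max(0, 61 - 59) = 2.
Rancher 5: others sum to 58; max(0, 61 - 58) = 3.
Total collected = 11 + 0 + 0 + 2 + 3 = 16.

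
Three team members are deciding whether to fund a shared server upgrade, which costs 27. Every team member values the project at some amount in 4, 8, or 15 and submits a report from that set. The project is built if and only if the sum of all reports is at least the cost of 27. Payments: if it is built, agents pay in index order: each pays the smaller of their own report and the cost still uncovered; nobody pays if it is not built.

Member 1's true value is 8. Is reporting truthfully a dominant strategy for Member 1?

No

Consider the case where Member 2 reports 8 and Member 3 reports 15.
Truthful report 8: project built, pays 8, utility 8 - 8 = 0.
Report 4 instead: project built, pays 4, utility 8 - 4 = 4.
Since 4 > 0, reporting 4 is strictly better here, so truthful reporting is not dominant.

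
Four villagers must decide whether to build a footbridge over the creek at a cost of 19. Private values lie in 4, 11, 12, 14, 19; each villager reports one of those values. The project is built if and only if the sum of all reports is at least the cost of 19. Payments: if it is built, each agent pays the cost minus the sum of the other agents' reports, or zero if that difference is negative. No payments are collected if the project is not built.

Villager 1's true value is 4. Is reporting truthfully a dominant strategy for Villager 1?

Check each profile of the others' reports and compare truth against every alternative report.
Others report (4, 4, 4): truth gives 0, best alternative gives -3.
Others report (4, 4, 11): truth gives 4, best alternative gives 4.
Others report (4, 4, 12): truth gives 4, best alternative gives 4.
Others report (4, 4, 14): truth gives 4, best alternative gives 4.
Others report (4, 4, 19): truth gives 4, best alternative gives 4.
Others report (4, 11, 4): truth gives 4, best alternative gives 4.
(Remaining 119 profiles checked similarly; truth is weakly best in each.)
In every case the truthful report is at least as good as any alternative, so it is a dominant strategy.

Yes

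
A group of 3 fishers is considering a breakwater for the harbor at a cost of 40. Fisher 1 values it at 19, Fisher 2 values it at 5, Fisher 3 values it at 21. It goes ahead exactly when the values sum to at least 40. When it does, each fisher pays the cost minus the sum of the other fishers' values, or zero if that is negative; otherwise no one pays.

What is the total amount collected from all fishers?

Total value 45 ≥ cost 40, so it is built.
Fisher 1: others sum to 26; max(0, 40 - 26) = 14.
Fisher 2: others sum to 40; max(0, 40 - 40) = 0.
Fisher 3: others sum to 24; max(0, 40 - 24) = 16.
Total collected = 14 + 0 + 16 = 30.

30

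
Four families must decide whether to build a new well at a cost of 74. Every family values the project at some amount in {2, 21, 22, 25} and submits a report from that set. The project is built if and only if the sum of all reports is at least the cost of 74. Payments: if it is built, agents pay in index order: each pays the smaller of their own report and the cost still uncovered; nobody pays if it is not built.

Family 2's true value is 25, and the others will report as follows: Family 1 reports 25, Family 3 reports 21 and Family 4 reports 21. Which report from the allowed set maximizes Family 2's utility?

21

Report 2: project not built, utility 0.
Report 21: project built, pays 21, utility 25 - 21 = 4.
Report 22: project built, pays 22, utility 25 - 22 = 3.
Report 25: project built, pays 25, utility 25 - 25 = 0.
The best choice is 21 with utility 4.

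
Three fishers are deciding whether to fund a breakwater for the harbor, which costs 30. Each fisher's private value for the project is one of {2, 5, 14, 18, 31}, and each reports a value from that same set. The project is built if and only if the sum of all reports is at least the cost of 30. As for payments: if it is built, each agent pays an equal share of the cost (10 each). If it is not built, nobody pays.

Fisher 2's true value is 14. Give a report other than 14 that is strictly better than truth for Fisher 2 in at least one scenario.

31

Suppose Fisher 1 reports 2 and Fisher 3 reports 2.
Report 14: project not built, utility 0.
Report 31: project built, pays 10, utility 14 - 10 = 4.
So reporting 31 beats truth here (4 > 0).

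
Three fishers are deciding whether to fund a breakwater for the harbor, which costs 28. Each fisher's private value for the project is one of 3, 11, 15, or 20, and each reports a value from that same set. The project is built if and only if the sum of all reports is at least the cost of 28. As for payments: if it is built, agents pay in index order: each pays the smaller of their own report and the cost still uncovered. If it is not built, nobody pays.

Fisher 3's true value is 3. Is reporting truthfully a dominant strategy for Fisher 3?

Check each profile of the others' reports and compare truth against every alternative report.
Others report (3, 15): truth gives 0, best alternative gives -7.
Others report (15, 3): truth gives 0, best alternative gives -7.
Others report (11, 11): truth gives 0, best alternative gives -3.
Others report (3, 20): truth gives 0, best alternative gives -2.
Others report (20, 3): truth gives 0, best alternative gives -2.
Others report (11, 20): truth gives 3, best alternative gives 3.
(Remaining 10 profiles checked similarly; truth is weakly best in each.)
In every case the truthful report is at least as good as any alternative, so it is a dominant strategy.

Yes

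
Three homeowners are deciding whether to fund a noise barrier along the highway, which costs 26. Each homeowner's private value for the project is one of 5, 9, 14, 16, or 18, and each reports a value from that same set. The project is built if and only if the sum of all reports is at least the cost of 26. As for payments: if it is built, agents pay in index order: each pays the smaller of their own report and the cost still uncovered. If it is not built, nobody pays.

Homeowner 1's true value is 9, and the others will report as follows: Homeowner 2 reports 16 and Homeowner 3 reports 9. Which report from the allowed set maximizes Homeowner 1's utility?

5

Report 5: project built, pays 5, utility 9 - 5 = 4.
Report 9: project built, pays 9, utility 9 - 9 = 0.
Report 14: project built, pays 14, utility 9 - 14 = -5.
Report 16: project built, pays 16, utility 9 - 16 = -7.
Report 18: project built, pays 18, utility 9 - 18 = -9.
The best choice is 5 with utility 4.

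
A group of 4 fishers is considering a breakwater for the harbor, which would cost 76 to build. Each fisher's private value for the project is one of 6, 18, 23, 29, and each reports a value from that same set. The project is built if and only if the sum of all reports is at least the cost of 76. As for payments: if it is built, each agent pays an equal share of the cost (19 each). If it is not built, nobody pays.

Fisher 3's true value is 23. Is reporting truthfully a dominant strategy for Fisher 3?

No

Consider the case where Fisher 1 reports 6, Fisher 2 reports 18 and Fisher 4 reports 23.
Truthful report 23: project not built, utility 0.
Report 29 instead: project built, pays 19, utility 23 - 19 = 4.
Since 4 > 0, reporting 29 is strictly better here, so truthful reporting is not dominant.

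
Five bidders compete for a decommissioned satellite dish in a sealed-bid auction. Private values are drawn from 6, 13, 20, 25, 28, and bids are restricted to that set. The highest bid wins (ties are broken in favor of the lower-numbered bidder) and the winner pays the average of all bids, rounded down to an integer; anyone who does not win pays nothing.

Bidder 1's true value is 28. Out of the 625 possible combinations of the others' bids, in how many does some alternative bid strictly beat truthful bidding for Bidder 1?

183

Others bid (6, 6, 6, 6): truth gives 18; bid 6 gives 22 > 18. Violating.
Others bid (6, 6, 6, 13): truth gives 17; bid 13 gives 20 > 17. Violating.
Others bid (6, 6, 6, 20): truth gives 15; bid 20 gives 17 > 15. Violating.
Others bid (6, 6, 6, 25): truth gives 14; bid 25 gives 15 > 14. Violating.
Others bid (6, 6, 6, 28): truth gives 14; no alternative beats it.
Others bid (6, 6, 13, 25): truth gives 13; no alternative beats it.
(Checking all 625 profiles: 183 have a profitable deviation, 442 do not.)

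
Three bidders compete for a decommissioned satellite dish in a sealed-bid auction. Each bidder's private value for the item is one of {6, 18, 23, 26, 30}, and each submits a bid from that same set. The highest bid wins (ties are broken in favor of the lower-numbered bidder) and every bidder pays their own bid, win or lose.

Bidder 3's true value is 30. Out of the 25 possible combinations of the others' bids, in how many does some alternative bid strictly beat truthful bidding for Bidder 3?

18

Others bid (6, 6): truth gives 0; bid 18 gives 12 > 0. Violating.
Others bid (6, 18): truth gives 0; bid 23 gives 7 > 0. Violating.
Others bid (6, 23): truth gives 0; bid 26 gives 4 > 0. Violating.
Others bid (6, 30): truth gives -30; bid 6 gives -6 > -30. Violating.
Others bid (6, 26): truth gives 0; no alternative beats it.
Others bid (18, 26): truth gives 0; no alternative beats it.
(Checking all 25 profiles: 18 have a profitable deviation, 7 do not.)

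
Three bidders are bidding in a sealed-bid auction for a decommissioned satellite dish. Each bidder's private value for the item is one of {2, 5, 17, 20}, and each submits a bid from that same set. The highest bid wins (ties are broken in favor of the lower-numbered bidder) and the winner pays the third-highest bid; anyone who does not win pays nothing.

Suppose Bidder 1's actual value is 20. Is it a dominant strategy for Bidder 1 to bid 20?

Check each profile of the others' bids and compare truth against every alternative bid.
Others bid (2, 20): truth gives 18, best alternative gives 0.
Others bid (20, 2): truth gives 18, best alternative gives 0.
Others bid (5, 20): truth gives 15, best alternative gives 0.
Others bid (20, 5): truth gives 15, best alternative gives 0.
Others bid (17, 20): truth gives 3, best alternative gives 0.
Others bid (20, 17): truth gives 3, best alternative gives 0.
(Remaining 10 profiles checked similarly; truth is weakly best in each.)
In every case the truthful bid is at least as good as any alternative, so it is a dominant strategy.

Yes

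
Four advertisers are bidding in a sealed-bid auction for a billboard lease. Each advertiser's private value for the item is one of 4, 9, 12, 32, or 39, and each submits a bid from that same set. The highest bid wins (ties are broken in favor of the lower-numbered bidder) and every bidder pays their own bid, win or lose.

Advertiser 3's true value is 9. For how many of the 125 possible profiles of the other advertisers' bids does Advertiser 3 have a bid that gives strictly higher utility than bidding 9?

Others bid (4, 4, 12): truth gives -9; bid 12 gives -3 > -9. Violating.
Others bid (4, 4, 32): truth gives -9; bid 4 gives -4 > -9. Violating.
Others bid (4, 4, 39): truth gives -9; bid 4 gives -4 > -9. Violating.
Others bid (4, 9, 4): truth gives -9; bid 12 gives -3 > -9. Violating.
Others bid (4, 4, 4): truth gives 0; no alternative beats it.
Others bid (4, 4, 9): truth gives 0; no alternative beats it.
(Checking all 125 profiles: 123 have a profitable deviation, 2 do not.)

123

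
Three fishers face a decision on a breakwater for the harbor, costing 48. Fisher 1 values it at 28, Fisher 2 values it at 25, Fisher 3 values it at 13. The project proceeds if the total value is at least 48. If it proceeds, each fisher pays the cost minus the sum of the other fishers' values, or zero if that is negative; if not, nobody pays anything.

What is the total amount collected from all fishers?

Total value 66 ≥ cost 48, so it is built.
Fisher 1: others sum to 38; max(0, 48 - 38) = 10.
Fisher 2: others sum to 41; max(0, 48 - 41) = 7.
Fisher 3: others sum to 53; max(0, 48 - 53) = 0.
Total collected = 10 + 7 + 0 = 17.

17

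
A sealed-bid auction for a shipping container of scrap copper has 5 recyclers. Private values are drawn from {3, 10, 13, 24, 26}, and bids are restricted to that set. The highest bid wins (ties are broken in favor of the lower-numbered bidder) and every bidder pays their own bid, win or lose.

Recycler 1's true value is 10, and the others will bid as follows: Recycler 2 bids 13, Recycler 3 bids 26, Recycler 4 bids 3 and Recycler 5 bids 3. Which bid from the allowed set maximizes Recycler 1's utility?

Bid 3: loses but pays 3, utility -3.
Bid 10: loses but pays 10, utility -10.
Bid 13: loses but pays 13, utility -13.
Bid 24: loses but pays 24, utility -24.
Bid 26: wins, pays 26, utility 10 - 26 = -16.
The best choice is 3 with utility -3.

3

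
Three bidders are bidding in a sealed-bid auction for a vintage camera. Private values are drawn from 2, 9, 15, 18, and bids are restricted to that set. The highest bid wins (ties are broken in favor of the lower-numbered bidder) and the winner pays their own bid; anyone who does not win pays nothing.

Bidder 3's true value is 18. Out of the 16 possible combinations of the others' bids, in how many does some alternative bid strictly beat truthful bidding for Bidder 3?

4

Others bid (2, 2): truth gives 0; bid 9 gives 9 > 0. Violating.
Others bid (2, 9): truth gives 0; bid 15 gives 3 > 0. Violating.
Others bid (9, 2): truth gives 0; bid 15 gives 3 > 0. Violating.
Others bid (9, 9): truth gives 0; bid 15 gives 3 > 0. Violating.
Others bid (2, 15): truth gives 0; no alternative beats it.
Others bid (2, 18): truth gives 0; no alternative beats it.
(Checking all 16 profiles: 4 have a profitable deviation, 12 do not.)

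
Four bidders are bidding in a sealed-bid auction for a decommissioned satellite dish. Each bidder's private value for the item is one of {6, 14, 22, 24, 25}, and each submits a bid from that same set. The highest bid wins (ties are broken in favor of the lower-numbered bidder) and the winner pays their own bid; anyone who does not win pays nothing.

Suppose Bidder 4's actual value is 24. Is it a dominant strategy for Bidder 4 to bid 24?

No

Consider the case where Bidder 1 bids 6, Bidder 2 bids 6 and Bidder 3 bids 6.
Truthful bid 24: wins, pays 24, utility 24 - 24 = 0.
Bid 14 instead: wins, pays 14, utility 24 - 14 = 10.
Since 10 > 0, bidding 14 is strictly better here, so truthful bidding is not dominant.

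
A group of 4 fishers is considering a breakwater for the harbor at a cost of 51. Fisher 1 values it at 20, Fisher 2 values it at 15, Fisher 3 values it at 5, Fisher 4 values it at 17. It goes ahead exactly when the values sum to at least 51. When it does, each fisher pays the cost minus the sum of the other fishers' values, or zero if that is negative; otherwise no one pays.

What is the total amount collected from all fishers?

34

Total value 57 ≥ cost 51, so it is built.
Fisher 1: others sum to 37; max(0, 51 - 37) = 14.
Fisher 2: others sum to 42; max(0, 51 - 42) = 9.
Fisher 3: others sum to 52; max(0, 51 - 52) = 0.
Fisher 4: others sum to 40; max(0, 51 - 40) = 11.
Total collected = 14 + 9 + 0 + 11 = 34.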